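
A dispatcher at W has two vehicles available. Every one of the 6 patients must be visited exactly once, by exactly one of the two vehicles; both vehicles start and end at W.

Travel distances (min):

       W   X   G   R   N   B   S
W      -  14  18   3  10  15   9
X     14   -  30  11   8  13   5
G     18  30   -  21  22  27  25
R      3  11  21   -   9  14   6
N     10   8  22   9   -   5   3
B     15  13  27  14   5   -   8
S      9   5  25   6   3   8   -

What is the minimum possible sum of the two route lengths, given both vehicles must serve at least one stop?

Minimum combined distance: 78 min.

Check every non-empty split of the stops between the two vehicles; for each half take its own optimal tour:
  {X} + {G, R, N, B, S}: 28 + 62 = 90
  {G} + {X, R, N, B, S}: 36 + 42 = 78
  {X, G} + {R, N, B, S}: 62 + 32 = 94
  {R} + {X, G, N, B, S}: 6 + 72 = 78
  {X, R} + {G, N, B, S}: 28 + 62 = 90
  {G, R} + {X, N, B, S}: 42 + 42 = 84
  … (31 splits in total)
Best: vehicle 1 W → G → W = 36; vehicle 2 W → R → X → S → N → B → W = 42; combined 78.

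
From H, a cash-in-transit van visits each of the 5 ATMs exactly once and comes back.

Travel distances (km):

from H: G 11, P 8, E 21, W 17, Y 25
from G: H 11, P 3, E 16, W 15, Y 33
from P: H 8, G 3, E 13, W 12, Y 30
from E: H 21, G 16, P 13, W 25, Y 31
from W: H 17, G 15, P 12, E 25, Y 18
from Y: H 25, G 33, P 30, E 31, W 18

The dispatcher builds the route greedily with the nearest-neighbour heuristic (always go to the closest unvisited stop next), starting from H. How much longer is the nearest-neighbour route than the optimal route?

H: P=8, G=11, W=17, E=21, Y=25 ⇒ P
P: G=3, W=12, E=13, Y=30 ⇒ G
G: W=15, E=16, Y=33 ⇒ W
W: Y=18, E=25 ⇒ Y
Y: E=31 ⇒ E
NN route H → P → G → W → Y → E → H costs 96.
Optimal: H → G → P → E → Y → W → H costs 93 (by enumerating all 60 distinct tours).
Excess = 96 − 93 = 3.

The nearest-neighbour route is 3 km longer than optimal.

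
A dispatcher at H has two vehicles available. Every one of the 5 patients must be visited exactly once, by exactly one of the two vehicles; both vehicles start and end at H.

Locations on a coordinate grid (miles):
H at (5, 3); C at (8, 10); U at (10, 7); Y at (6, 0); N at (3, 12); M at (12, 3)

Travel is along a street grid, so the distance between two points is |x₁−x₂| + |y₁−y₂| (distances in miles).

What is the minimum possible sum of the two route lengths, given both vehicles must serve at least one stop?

Minimum combined distance: 44 miles.

Check every non-empty split of the stops between the two vehicles; for each half take its own optimal tour:
  {C} + {U, Y, N, M}: 20 + 42 = 62
  {U} + {C, Y, N, M}: 18 + 42 = 60
  {C, U} + {Y, N, M}: 24 + 42 = 66
  {Y} + {C, U, N, M}: 8 + 36 = 44
  {C, Y} + {U, N, M}: 26 + 36 = 62
  {U, Y} + {C, N, M}: 24 + 36 = 60
  … (15 splits in total)
Best: vehicle 1 H → Y → H = 8; vehicle 2 H → N → C → U → M → H = 36; combined 44.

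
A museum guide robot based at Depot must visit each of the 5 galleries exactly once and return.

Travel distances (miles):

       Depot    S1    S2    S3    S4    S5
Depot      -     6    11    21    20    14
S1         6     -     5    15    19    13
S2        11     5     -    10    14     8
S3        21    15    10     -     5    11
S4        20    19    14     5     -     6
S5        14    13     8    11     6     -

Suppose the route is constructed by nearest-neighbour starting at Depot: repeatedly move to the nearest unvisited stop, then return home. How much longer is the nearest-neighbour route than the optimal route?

The nearest-neighbour route is 5 miles longer than optimal.

Depot: S1=6, S2=11, S5=14, S4=20, S3=21 ⇒ S1
S1: S2=5, S5=13, S3=15, S4=19 ⇒ S2
S2: S5=8, S3=10, S4=14 ⇒ S5
S5: S4=6, S3=11 ⇒ S4
S4: S3=5 ⇒ S3
NN route Depot → S1 → S2 → S5 → S4 → S3 → Depot costs 51.
Optimal: Depot → S1 → S2 → S3 → S4 → S5 → Depot costs 46 (by enumerating all 60 distinct tours).
Excess = 51 − 46 = 5.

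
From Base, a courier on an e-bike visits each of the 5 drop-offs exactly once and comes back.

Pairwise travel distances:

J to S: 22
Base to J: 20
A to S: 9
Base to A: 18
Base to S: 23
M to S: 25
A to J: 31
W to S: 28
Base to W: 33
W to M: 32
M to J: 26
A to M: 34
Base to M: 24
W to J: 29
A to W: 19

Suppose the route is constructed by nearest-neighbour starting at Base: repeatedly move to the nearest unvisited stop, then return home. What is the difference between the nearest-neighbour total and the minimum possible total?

Base: A=18, J=20, S=23, M=24, W=33 ⇒ A
A: S=9, W=19, J=31, M=34 ⇒ S
S: J=22, M=25, W=28 ⇒ J
J: M=26, W=29 ⇒ M
M: W=32 ⇒ W
NN route Base → A → S → J → M → W → Base costs 140.
Optimal: Base → M → W → A → S → J → Base costs 126 (by enumerating all 60 distinct tours).
Excess = 140 − 126 = 14.

14 longer than the optimal tour.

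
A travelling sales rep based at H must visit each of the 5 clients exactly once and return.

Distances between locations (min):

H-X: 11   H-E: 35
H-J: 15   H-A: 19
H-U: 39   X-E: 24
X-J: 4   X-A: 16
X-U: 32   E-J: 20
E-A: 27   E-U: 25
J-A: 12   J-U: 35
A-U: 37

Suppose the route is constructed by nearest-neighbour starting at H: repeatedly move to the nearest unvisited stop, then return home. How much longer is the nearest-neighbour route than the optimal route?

2 min longer than the optimal tour.

From H: X=11, J=15, A=19, E=35, U=39 → choose X (11).
From X: J=4, A=16, E=24, U=32 → choose J (4).
From J: A=12, E=20, U=35 → choose A (12).
From A: E=27, U=37 → choose E (27).
From E: U=25 → choose U (25).
NN route H → X → J → A → E → U → H costs 118.
Optimal: H → X → J → E → U → A → H costs 116 (by enumerating all 60 distinct tours).
Excess = 118 − 116 = 2.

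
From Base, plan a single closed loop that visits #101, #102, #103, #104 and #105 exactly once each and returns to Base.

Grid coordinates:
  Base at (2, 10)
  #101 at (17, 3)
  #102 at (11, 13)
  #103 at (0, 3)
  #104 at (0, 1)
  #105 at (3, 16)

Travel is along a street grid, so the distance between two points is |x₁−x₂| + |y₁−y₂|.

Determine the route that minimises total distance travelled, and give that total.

Shortest round trip = 64.

With 5 stops there are 5!/2 = 60 distinct round trips (a route and its reverse cost the same).
Base→#101→#102→#103→#104→#105→Base: 22+16+21+2+18+7 = 86
Base→#101→#102→#103→#105→#104→Base: 22+16+21+16+18+11 = 104
Base→#101→#102→#104→#103→#105→Base: 22+16+23+2+16+7 = 86
Base→#101→#102→#104→#105→#103→Base: 22+16+23+18+16+9 = 104
Base→#101→#102→#105→#103→#104→Base: 22+16+11+16+2+11 = 78
Base→#101→#102→#105→#104→#103→Base: 22+16+11+18+2+9 = 78
Base→#101→#103→#102→#104→#105→Base: 22+17+21+23+18+7 = 108
Base→#101→#103→#102→#105→#104→Base: 22+17+21+11+18+11 = 100
Base→#101→#103→#104→#102→#105→Base: 22+17+2+23+11+7 = 82
Base→#101→#103→#104→#105→#102→Base: 22+17+2+18+11+12 = 82
Base→#101→#103→#105→#102→#104→Base: 22+17+16+11+23+11 = 100
Base→#101→#103→#105→#104→#102→Base: 22+17+16+18+23+12 = 108
Base→#101→#104→#102→#103→#105→Base: 22+19+23+21+16+7 = 108
Base→#101→#104→#102→#105→#103→Base: 22+19+23+11+16+9 = 100
… (46 more)
Base→#103→#104→#101→#102→#105→Base: 9+2+19+16+11+7 = 64  ← best
The minimum is 64.
One optimal route: Base → #103 → #104 → #101 → #102 → #105 → Base (or its reverse).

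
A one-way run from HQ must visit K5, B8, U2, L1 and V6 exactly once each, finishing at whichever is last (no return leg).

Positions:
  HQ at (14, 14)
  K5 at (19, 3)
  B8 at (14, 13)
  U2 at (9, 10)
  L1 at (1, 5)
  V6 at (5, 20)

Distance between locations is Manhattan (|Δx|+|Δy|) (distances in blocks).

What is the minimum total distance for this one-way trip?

There are 5! = 120 possible orderings.
HQ→K5→B8→U2→L1→V6: 16+15+8+13+19 = 71
HQ→K5→B8→U2→V6→L1: 16+15+8+14+19 = 72
HQ→K5→B8→L1→U2→V6: 16+15+21+13+14 = 79
HQ→K5→B8→L1→V6→U2: 16+15+21+19+14 = 85
HQ→K5→B8→V6→U2→L1: 16+15+16+14+13 = 74
HQ→K5→B8→V6→L1→U2: 16+15+16+19+13 = 79
HQ→K5→U2→B8→L1→V6: 16+17+8+21+19 = 81
HQ→K5→U2→B8→V6→L1: 16+17+8+16+19 = 76
HQ→K5→U2→L1→B8→V6: 16+17+13+21+16 = 83
HQ→K5→U2→L1→V6→B8: 16+17+13+19+16 = 81
HQ→K5→U2→V6→B8→L1: 16+17+14+16+21 = 84
HQ→K5→U2→V6→L1→B8: 16+17+14+19+21 = 87
HQ→K5→L1→B8→U2→V6: 16+20+21+8+14 = 79
HQ→K5→L1→B8→V6→U2: 16+20+21+16+14 = 87
… (106 more)
HQ→B8→U2→V6→L1→K5: 1+8+14+19+20 = 62  ← best
The minimum is 62.
One shortest path: HQ → B8 → U2 → V6 → L1 → K5.

62 blocks — the minimum one-way total.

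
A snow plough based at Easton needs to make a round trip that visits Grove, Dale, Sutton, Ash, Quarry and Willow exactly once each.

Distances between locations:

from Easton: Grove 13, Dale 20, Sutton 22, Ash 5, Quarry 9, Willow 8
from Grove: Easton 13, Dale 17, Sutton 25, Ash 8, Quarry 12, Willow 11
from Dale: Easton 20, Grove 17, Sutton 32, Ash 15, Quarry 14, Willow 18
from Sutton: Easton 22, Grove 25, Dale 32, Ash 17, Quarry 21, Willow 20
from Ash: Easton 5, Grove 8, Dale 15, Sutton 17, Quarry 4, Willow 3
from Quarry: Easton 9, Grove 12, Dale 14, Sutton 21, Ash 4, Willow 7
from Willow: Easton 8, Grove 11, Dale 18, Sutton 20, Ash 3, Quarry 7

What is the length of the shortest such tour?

There are 360 distinct closed tours to check (reversals are equivalent).
Easton - Grove - Dale - Sutton - Ash - Quarry - Willow - Easton: 13+17+32+17+4+7+8 = 98
Easton - Grove - Dale - Sutton - Ash - Willow - Quarry - Easton: 13+17+32+17+3+7+9 = 98
Easton - Grove - Dale - Sutton - Quarry - Ash - Willow - Easton: 13+17+32+21+4+3+8 = 98
Easton - Grove - Dale - Sutton - Quarry - Willow - Ash - Easton: 13+17+32+21+7+3+5 = 98
Easton - Grove - Dale - Sutton - Willow - Ash - Quarry - Easton: 13+17+32+20+3+4+9 = 98
Easton - Grove - Dale - Sutton - Willow - Quarry - Ash - Easton: 13+17+32+20+7+4+5 = 98
Easton - Grove - Dale - Ash - Sutton - Quarry - Willow - Easton: 13+17+15+17+21+7+8 = 98
Easton - Grove - Dale - Ash - Sutton - Willow - Quarry - Easton: 13+17+15+17+20+7+9 = 98
… (352 more)
Easton - Grove - Dale - Quarry - Sutton - Ash - Willow - Easton: 13+17+14+21+17+3+8 = 93  ← best
The minimum is 93.
One optimal route: Easton → Grove → Dale → Quarry → Sutton → Ash → Willow → Easton (or its reverse).

Minimum total distance: 93.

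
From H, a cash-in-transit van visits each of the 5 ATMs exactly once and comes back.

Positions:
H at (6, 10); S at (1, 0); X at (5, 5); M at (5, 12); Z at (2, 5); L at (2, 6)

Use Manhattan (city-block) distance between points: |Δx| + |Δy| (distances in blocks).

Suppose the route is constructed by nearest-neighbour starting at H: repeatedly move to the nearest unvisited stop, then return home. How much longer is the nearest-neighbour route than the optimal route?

Excess over optimum: 2 blocks.

From H: M=3, X=6, L=8, Z=9, S=15 → choose M (3).
From M: X=7, L=9, Z=10, S=16 → choose X (7).
From X: Z=3, L=4, S=9 → choose Z (3).
From Z: L=1, S=6 → choose L (1).
From L: S=7 → choose S (7).
NN route H → M → X → Z → L → S → H costs 36.
Optimal: H → X → S → Z → L → M → H costs 34 (by enumerating all 60 distinct tours).
Excess = 36 − 34 = 2.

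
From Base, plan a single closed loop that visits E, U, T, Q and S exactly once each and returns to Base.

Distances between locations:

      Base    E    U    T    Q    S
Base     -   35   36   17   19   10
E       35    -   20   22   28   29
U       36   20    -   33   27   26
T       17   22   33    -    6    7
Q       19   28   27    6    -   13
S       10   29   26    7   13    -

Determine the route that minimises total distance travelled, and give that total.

Base-E-U-T-Q-S-Base: 35+20+33+6+13+10 = 117
Base-E-U-T-S-Q-Base: 35+20+33+7+13+19 = 127
Base-E-U-Q-T-S-Base: 35+20+27+6+7+10 = 105
Base-E-U-Q-S-T-Base: 35+20+27+13+7+17 = 119
Base-E-U-S-T-Q-Base: 35+20+26+7+6+19 = 113
Base-E-U-S-Q-T-Base: 35+20+26+13+6+17 = 117
Base-E-T-U-Q-S-Base: 35+22+33+27+13+10 = 140
Base-E-T-U-S-Q-Base: 35+22+33+26+13+19 = 148
Base-E-T-Q-U-S-Base: 35+22+6+27+26+10 = 126
Base-E-T-Q-S-U-Base: 35+22+6+13+26+36 = 138
Base-E-T-S-U-Q-Base: 35+22+7+26+27+19 = 136
Base-E-T-S-Q-U-Base: 35+22+7+13+27+36 = 140
Base-E-Q-U-T-S-Base: 35+28+27+33+7+10 = 140
Base-E-Q-U-S-T-Base: 35+28+27+26+7+17 = 140
… (46 more)
Base-Q-T-E-U-S-Base: 19+6+22+20+26+10 = 103  ← best
The minimum is 103.
One optimal route: Base → Q → T → E → U → S → Base (or its reverse).

103 — the shortest possible round trip.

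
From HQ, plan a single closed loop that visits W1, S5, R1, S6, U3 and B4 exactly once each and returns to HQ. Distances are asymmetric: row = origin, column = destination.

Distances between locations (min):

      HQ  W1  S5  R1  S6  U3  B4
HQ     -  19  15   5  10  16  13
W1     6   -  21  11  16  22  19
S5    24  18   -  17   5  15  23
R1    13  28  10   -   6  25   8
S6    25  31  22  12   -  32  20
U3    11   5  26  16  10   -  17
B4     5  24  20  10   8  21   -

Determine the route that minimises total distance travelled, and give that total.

Minimum total distance: 69 min.

HQ→W1→S5→R1→S6→U3→B4→HQ: 19+21+17+6+32+17+5 = 117
HQ→W1→S5→R1→S6→B4→U3→HQ: 19+21+17+6+20+21+11 = 115
HQ→W1→S5→R1→U3→S6→B4→HQ: 19+21+17+25+10+20+5 = 117
HQ→W1→S5→R1→U3→B4→S6→HQ: 19+21+17+25+17+8+25 = 132
HQ→W1→S5→R1→B4→S6→U3→HQ: 19+21+17+8+8+32+11 = 116
HQ→W1→S5→R1→B4→U3→S6→HQ: 19+21+17+8+21+10+25 = 121
HQ→W1→S5→S6→R1→U3→B4→HQ: 19+21+5+12+25+17+5 = 104
HQ→W1→S5→S6→R1→B4→U3→HQ: 19+21+5+12+8+21+11 = 97
… (712 more)
HQ→R1→B4→S6→S5→U3→W1→HQ: 5+8+8+22+15+5+6 = 69  ← best
The minimum is 69.
One optimal route: HQ → R1 → B4 → S6 → S5 → U3 → W1 → HQ.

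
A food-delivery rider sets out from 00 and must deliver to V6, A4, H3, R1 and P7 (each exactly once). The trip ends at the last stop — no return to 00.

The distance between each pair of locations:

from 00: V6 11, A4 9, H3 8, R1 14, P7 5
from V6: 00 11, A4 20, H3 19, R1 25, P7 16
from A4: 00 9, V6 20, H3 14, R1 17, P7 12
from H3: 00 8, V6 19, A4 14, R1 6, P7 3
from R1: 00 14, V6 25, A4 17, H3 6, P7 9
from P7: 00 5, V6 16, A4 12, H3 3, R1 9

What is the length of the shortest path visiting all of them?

Minimum one-way distance = 51.

There are 5! = 120 possible orderings.
00 → V6 → A4 → H3 → R1 → P7: 11+20+14+6+9 = 60
00 → V6 → A4 → H3 → P7 → R1: 11+20+14+3+9 = 57
00 → V6 → A4 → R1 → H3 → P7: 11+20+17+6+3 = 57
00 → V6 → A4 → R1 → P7 → H3: 11+20+17+9+3 = 60
00 → V6 → A4 → P7 → H3 → R1: 11+20+12+3+6 = 52
00 → V6 → A4 → P7 → R1 → H3: 11+20+12+9+6 = 58
00 → V6 → H3 → A4 → R1 → P7: 11+19+14+17+9 = 70
00 → V6 → H3 → A4 → P7 → R1: 11+19+14+12+9 = 65
00 → V6 → H3 → R1 → A4 → P7: 11+19+6+17+12 = 65
00 → V6 → H3 → R1 → P7 → A4: 11+19+6+9+12 = 57
00 → V6 → H3 → P7 → A4 → R1: 11+19+3+12+17 = 62
00 → V6 → H3 → P7 → R1 → A4: 11+19+3+9+17 = 59
00 → V6 → R1 → A4 → H3 → P7: 11+25+17+14+3 = 70
00 → V6 → R1 → A4 → P7 → H3: 11+25+17+12+3 = 68
… (106 more)
00 → A4 → R1 → H3 → P7 → V6: 9+17+6+3+16 = 51  ← best
The minimum is 51.
One shortest path: 00 → A4 → R1 → H3 → P7 → V6.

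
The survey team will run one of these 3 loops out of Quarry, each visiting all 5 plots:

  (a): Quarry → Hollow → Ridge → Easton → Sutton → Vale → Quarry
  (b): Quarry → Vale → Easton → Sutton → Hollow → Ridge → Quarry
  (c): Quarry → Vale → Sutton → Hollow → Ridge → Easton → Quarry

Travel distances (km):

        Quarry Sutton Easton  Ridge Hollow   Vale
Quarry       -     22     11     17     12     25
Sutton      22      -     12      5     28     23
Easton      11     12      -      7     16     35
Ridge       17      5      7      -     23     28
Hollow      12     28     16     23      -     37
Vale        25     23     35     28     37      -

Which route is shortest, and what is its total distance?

(a): 12 + 23 + 7 + 12 + 23 + 25 = 102
(b): 25 + 35 + 12 + 28 + 23 + 17 = 140
(c): 25 + 23 + 28 + 23 + 7 + 11 = 117

Shortest is (a), total 102 km.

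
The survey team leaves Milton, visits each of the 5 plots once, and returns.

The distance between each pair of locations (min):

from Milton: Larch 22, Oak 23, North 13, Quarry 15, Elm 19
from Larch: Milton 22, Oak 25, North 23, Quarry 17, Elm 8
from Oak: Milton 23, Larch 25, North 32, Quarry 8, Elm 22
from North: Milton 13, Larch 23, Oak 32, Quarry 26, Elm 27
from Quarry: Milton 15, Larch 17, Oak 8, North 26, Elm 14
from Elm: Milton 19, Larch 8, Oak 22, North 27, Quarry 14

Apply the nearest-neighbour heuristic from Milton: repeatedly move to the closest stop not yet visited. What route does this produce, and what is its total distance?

At Milton the remaining stops are North 13, Quarry 15, Elm 19, Larch 22, Oak 23; go to North.
At North the remaining stops are Larch 23, Quarry 26, Elm 27, Oak 32; go to Larch.
At Larch the remaining stops are Elm 8, Quarry 17, Oak 25; go to Elm.
At Elm the remaining stops are Quarry 14, Oak 22; go to Quarry.
At Quarry the remaining stops are Oak 8; go to Oak.
Return Oak→Milton: 23.
Total = 13 + 23 + 8 + 14 + 8 + 23 = 89.

89 min along Milton → North → Larch → Elm → Quarry → Oak → Milton.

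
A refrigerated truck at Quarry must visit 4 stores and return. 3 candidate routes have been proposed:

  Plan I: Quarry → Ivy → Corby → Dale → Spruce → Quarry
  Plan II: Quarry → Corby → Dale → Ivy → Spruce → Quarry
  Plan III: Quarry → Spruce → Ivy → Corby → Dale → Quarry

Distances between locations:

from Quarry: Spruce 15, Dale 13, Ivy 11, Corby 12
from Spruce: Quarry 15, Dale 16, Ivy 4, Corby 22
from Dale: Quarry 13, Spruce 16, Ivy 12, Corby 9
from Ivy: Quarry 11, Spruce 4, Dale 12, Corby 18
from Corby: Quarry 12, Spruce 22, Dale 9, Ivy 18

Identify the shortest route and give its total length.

Plan I: 11 + 18 + 9 + 16 + 15 = 69
Plan II: 12 + 9 + 12 + 4 + 15 = 52
Plan III: 15 + 4 + 18 + 9 + 13 = 59

52 — Plan II is the shortest.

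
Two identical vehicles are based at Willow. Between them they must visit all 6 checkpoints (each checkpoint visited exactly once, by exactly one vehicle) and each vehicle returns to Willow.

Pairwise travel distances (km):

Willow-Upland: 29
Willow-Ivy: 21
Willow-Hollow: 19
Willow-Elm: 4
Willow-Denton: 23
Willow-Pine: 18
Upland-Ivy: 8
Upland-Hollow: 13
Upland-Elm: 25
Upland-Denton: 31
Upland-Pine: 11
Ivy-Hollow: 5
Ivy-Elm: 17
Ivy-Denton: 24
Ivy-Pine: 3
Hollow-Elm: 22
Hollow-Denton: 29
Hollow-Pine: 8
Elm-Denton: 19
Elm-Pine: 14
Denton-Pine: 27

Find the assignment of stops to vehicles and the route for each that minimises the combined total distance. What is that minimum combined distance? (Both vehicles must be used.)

There are 2^5 − 1 = 31 ways to divide the 6 stops into two non-empty groups. For each, the best each vehicle can do is its own shortest tour through its group:
  {Upland} + {Ivy, Hollow, Elm, Denton, Pine}: 58 + 77 = 135
  {Ivy} + {Upland, Hollow, Elm, Denton, Pine}: 42 + 92 = 134
  {Upland, Ivy} + {Hollow, Elm, Denton, Pine}: 58 + 77 = 135
  {Hollow} + {Upland, Ivy, Elm, Denton, Pine}: 38 + 83 = 121
  {Upland, Hollow} + {Ivy, Elm, Denton, Pine}: 61 + 68 = 129
  {Ivy, Hollow} + {Upland, Elm, Denton, Pine}: 45 + 83 = 128
  … (31 splits in total)
  {Elm} + {Upland, Ivy, Hollow, Denton, Pine}: 8 + 92 = 100  ← best
Best: vehicle 1 Willow → Elm → Willow = 8; vehicle 2 Willow → Hollow → Ivy → Pine → Upland → Denton → Willow = 92; combined 100.

Minimum combined distance: 100 km.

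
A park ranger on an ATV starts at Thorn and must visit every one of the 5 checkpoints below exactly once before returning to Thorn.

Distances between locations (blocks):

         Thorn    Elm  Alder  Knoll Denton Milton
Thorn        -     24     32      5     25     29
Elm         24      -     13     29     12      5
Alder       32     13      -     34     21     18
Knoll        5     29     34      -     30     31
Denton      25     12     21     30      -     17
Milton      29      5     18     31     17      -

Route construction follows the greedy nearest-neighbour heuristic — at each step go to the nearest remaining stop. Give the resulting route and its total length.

From Thorn: distances to unvisited — Knoll=5, Elm=24, Denton=25, Milton=29, Alder=32. Nearest is Knoll (5).
From Knoll: distances to unvisited — Elm=29, Denton=30, Milton=31, Alder=34. Nearest is Elm (29).
From Elm: distances to unvisited — Milton=5, Denton=12, Alder=13. Nearest is Milton (5).
From Milton: distances to unvisited — Denton=17, Alder=18. Nearest is Denton (17).
From Denton: distances to unvisited — Alder=21. Nearest is Alder (21).
Return Alder→Thorn: 32.
Total = 5 + 29 + 5 + 17 + 21 + 32 = 109.

Total distance 109 blocks via the nearest-neighbour route Thorn → Knoll → Elm → Milton → Denton → Alder → Thorn.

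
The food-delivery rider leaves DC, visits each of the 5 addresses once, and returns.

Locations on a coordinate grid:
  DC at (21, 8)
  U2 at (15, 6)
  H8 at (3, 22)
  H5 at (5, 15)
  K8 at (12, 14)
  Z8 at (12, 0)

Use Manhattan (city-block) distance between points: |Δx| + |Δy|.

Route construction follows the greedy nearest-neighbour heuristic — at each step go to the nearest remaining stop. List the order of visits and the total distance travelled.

DC → [U2:8 / K8:15 / Z8:17 / H5:23 / H8:32] → U2 (8)
U2 → [Z8:9 / K8:11 / H5:19 / H8:28] → Z8 (9)
Z8 → [K8:14 / H5:22 / H8:31] → K8 (14)
K8 → [H5:8 / H8:17] → H5 (8)
H5 → [H8:9] → H8 (9)
Return H8→DC: 32.
Total = 8 + 9 + 14 + 8 + 9 + 32 = 80.

Total distance 80 via the nearest-neighbour route DC → U2 → Z8 → K8 → H5 → H8 → DC.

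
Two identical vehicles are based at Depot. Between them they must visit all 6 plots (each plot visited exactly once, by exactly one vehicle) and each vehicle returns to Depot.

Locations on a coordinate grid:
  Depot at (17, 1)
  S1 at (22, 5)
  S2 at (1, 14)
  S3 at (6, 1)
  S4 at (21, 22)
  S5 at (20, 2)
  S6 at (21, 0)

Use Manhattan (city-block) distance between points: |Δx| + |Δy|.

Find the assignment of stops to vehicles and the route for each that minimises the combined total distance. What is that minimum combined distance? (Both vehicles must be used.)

Minimum combined distance: 94.

There are 2^5 − 1 = 31 ways to divide the 6 stops into two non-empty groups. For each, the best each vehicle can do is its own shortest tour through its group:
  {S1} + {S2, S3, S4, S5, S6}: 18 + 86 = 104
  {S2} + {S1, S3, S4, S5, S6}: 58 + 76 = 134
  {S1, S2} + {S3, S4, S5, S6}: 68 + 74 = 142
  {S3} + {S1, S2, S4, S5, S6}: 22 + 88 = 110
  {S1, S3} + {S2, S4, S5, S6}: 40 + 86 = 126
  {S2, S3} + {S1, S4, S5, S6}: 58 + 54 = 112
  … (31 splits in total)
  {S5} + {S1, S2, S3, S4, S6}: 8 + 86 = 94  ← best
Best: vehicle 1 Depot → S5 → Depot = 8; vehicle 2 Depot → S3 → S2 → S4 → S1 → S6 → Depot = 86; combined 94.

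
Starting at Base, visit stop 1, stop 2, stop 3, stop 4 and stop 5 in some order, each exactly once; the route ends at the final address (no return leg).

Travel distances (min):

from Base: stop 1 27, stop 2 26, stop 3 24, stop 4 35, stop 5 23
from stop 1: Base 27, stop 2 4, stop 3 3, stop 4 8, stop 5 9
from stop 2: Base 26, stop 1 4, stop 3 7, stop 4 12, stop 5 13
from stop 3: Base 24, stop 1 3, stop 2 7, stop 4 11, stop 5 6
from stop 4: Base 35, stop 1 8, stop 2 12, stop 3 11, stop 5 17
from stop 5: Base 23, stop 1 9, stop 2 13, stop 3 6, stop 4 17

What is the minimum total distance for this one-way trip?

There are 5! = 120 possible orderings.
Base → stop 1 → stop 2 → stop 3 → stop 4 → stop 5: 27+4+7+11+17 = 66
Base → stop 1 → stop 2 → stop 3 → stop 5 → stop 4: 27+4+7+6+17 = 61
Base → stop 1 → stop 2 → stop 4 → stop 3 → stop 5: 27+4+12+11+6 = 60
Base → stop 1 → stop 2 → stop 4 → stop 5 → stop 3: 27+4+12+17+6 = 66
Base → stop 1 → stop 2 → stop 5 → stop 3 → stop 4: 27+4+13+6+11 = 61
Base → stop 1 → stop 2 → stop 5 → stop 4 → stop 3: 27+4+13+17+11 = 72
Base → stop 1 → stop 3 → stop 2 → stop 4 → stop 5: 27+3+7+12+17 = 66
Base → stop 1 → stop 3 → stop 2 → stop 5 → stop 4: 27+3+7+13+17 = 67
Base → stop 1 → stop 3 → stop 4 → stop 2 → stop 5: 27+3+11+12+13 = 66
Base → stop 1 → stop 3 → stop 4 → stop 5 → stop 2: 27+3+11+17+13 = 71
Base → stop 1 → stop 3 → stop 5 → stop 2 → stop 4: 27+3+6+13+12 = 61
Base → stop 1 → stop 3 → stop 5 → stop 4 → stop 2: 27+3+6+17+12 = 65
Base → stop 1 → stop 4 → stop 2 → stop 3 → stop 5: 27+8+12+7+6 = 60
Base → stop 1 → stop 4 → stop 2 → stop 5 → stop 3: 27+8+12+13+6 = 66
… (106 more)
Base → stop 5 → stop 3 → stop 1 → stop 2 → stop 4: 23+6+3+4+12 = 48  ← best
The minimum is 48.
One shortest path: Base → stop 5 → stop 3 → stop 1 → stop 2 → stop 4.

Minimum one-way distance = 48 min.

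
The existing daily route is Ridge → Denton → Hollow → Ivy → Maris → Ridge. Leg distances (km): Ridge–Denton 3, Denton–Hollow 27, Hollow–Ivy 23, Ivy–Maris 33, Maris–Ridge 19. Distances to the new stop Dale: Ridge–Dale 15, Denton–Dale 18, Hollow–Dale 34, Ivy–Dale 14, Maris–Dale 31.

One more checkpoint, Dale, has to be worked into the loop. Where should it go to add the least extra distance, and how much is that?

Adding 12 km by placing Dale on the Ivy–Maris leg.

Insertion cost between consecutive stops i–j is d(i,Dale) + d(Dale,j) − d(i,j):
  between Ridge and Denton: 15 + 18 − 3 = 30
  between Denton and Hollow: 18 + 34 − 27 = 25
  between Hollow and Ivy: 34 + 14 − 23 = 25
  between Ivy and Maris: 14 + 31 − 33 = 12
  between Maris and Ridge: 31 + 15 − 19 = 27
Cheapest insertion is between Ivy and Maris, adding 12.
New total = 105 + 12 = 117.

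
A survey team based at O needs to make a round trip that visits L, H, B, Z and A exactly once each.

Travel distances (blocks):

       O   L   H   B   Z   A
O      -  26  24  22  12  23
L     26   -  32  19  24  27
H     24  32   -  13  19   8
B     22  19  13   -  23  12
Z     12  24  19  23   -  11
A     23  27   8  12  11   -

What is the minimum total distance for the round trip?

Minimum total distance: 89 blocks.

O-L-H-B-Z-A-O: 26+32+13+23+11+23 = 128
O-L-H-B-A-Z-O: 26+32+13+12+11+12 = 106
O-L-H-Z-B-A-O: 26+32+19+23+12+23 = 135
O-L-H-Z-A-B-O: 26+32+19+11+12+22 = 122
O-L-H-A-B-Z-O: 26+32+8+12+23+12 = 113
O-L-H-A-Z-B-O: 26+32+8+11+23+22 = 122
O-L-B-H-Z-A-O: 26+19+13+19+11+23 = 111
O-L-B-H-A-Z-O: 26+19+13+8+11+12 = 89
O-L-B-Z-H-A-O: 26+19+23+19+8+23 = 118
O-L-B-Z-A-H-O: 26+19+23+11+8+24 = 111
O-L-B-A-H-Z-O: 26+19+12+8+19+12 = 96
O-L-B-A-Z-H-O: 26+19+12+11+19+24 = 111
O-L-Z-H-B-A-O: 26+24+19+13+12+23 = 117
O-L-Z-H-A-B-O: 26+24+19+8+12+22 = 111
… (46 more)
The minimum is 89.
One optimal route: O → L → B → H → A → Z → O (or its reverse).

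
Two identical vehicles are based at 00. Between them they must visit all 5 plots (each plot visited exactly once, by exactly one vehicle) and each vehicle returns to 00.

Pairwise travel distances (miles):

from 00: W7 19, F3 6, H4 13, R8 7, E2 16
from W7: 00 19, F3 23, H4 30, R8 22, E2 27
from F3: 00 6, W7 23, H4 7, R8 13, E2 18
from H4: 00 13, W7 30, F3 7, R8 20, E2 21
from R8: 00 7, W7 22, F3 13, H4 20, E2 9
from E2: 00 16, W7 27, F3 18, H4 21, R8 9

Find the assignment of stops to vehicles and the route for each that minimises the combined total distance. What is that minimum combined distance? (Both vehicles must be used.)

Try each way of splitting the stops between the two vehicles (each non-empty) and, for each split, find the best tour for each vehicle:
  {W7} + {F3, H4, R8, E2}: 38 + 50 = 88
  {F3} + {W7, H4, R8, E2}: 12 + 84 = 96
  {W7, F3} + {H4, R8, E2}: 48 + 50 = 98
  {H4} + {W7, F3, R8, E2}: 26 + 72 = 98
  {W7, H4} + {F3, R8, E2}: 62 + 40 = 102
  {F3, H4} + {W7, R8, E2}: 26 + 62 = 88
  … (15 splits in total)
Best: vehicle 1 00 → W7 → 00 = 38; vehicle 2 00 → F3 → H4 → E2 → R8 → 00 = 50; combined 88.

88 miles — the smallest possible combined total.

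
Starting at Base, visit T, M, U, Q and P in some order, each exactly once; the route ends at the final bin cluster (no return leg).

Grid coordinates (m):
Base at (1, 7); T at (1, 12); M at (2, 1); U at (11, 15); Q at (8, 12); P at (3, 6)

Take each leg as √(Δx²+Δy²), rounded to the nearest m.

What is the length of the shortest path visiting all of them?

There are 5! = 120 possible orderings.
Base → T → M → U → Q → P: 5+11+17+4+8 = 45
Base → T → M → U → P → Q: 5+11+17+12+8 = 53
Base → T → M → Q → U → P: 5+11+13+4+12 = 45
Base → T → M → Q → P → U: 5+11+13+8+12 = 49
Base → T → M → P → U → Q: 5+11+5+12+4 = 37
Base → T → M → P → Q → U: 5+11+5+8+4 = 33
Base → T → U → M → Q → P: 5+10+17+13+8 = 53
Base → T → U → M → P → Q: 5+10+17+5+8 = 45
Base → T → U → Q → M → P: 5+10+4+13+5 = 37
Base → T → U → Q → P → M: 5+10+4+8+5 = 32
Base → T → U → P → M → Q: 5+10+12+5+13 = 45
Base → T → U → P → Q → M: 5+10+12+8+13 = 48
Base → T → Q → M → U → P: 5+7+13+17+12 = 54
Base → T → Q → M → P → U: 5+7+13+5+12 = 42
… (106 more)
Base → M → P → T → Q → U: 6+5+6+7+4 = 28  ← best
The minimum is 28.
One shortest path: Base → M → P → T → Q → U.

Shortest open route: 28 m.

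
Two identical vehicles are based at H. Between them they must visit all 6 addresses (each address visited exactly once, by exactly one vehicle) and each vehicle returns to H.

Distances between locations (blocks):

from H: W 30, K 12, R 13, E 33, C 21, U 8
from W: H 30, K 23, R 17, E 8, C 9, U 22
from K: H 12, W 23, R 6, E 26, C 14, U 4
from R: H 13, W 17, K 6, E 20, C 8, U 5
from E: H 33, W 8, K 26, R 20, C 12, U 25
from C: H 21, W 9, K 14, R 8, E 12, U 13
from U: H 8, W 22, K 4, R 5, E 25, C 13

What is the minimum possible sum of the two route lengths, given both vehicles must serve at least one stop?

92 blocks — the smallest possible combined total.

There are 2^5 − 1 = 31 ways to divide the 6 stops into two non-empty groups. For each, the best each vehicle can do is its own shortest tour through its group:
  {W} + {K, R, E, C, U}: 60 + 71 = 131
  {K} + {W, R, E, C, U}: 24 + 71 = 95
  {W, K} + {R, E, C, U}: 65 + 66 = 131
  {R} + {W, K, E, C, U}: 26 + 76 = 102
  {W, R} + {K, E, C, U}: 60 + 71 = 131
  {K, R} + {W, E, C, U}: 31 + 71 = 102
  … (31 splits in total)
  {W, K, R, E, C} + {U}: 76 + 16 = 92  ← best
Best: vehicle 1 H → W → E → C → R → K → H = 76; vehicle 2 H → U → H = 16; combined 92.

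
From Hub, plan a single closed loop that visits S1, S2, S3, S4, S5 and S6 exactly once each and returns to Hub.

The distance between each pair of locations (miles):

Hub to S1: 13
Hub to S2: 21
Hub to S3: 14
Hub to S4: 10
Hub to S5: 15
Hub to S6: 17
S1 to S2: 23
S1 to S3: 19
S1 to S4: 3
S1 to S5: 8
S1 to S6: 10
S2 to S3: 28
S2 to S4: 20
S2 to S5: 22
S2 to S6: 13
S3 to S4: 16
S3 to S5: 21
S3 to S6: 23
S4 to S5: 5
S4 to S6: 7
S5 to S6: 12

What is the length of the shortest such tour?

With 6 stops there are 6!/2 = 360 distinct round trips (a route and its reverse cost the same).
Hub→S1→S2→S3→S4→S5→S6→Hub: 13+23+28+16+5+12+17 = 114
Hub→S1→S2→S3→S4→S6→S5→Hub: 13+23+28+16+7+12+15 = 114
Hub→S1→S2→S3→S5→S4→S6→Hub: 13+23+28+21+5+7+17 = 114
Hub→S1→S2→S3→S5→S6→S4→Hub: 13+23+28+21+12+7+10 = 114
Hub→S1→S2→S3→S6→S4→S5→Hub: 13+23+28+23+7+5+15 = 114
Hub→S1→S2→S3→S6→S5→S4→Hub: 13+23+28+23+12+5+10 = 114
Hub→S1→S2→S4→S3→S5→S6→Hub: 13+23+20+16+21+12+17 = 122
Hub→S1→S2→S4→S3→S6→S5→Hub: 13+23+20+16+23+12+15 = 122
… (352 more)
Hub→S2→S6→S1→S4→S5→S3→Hub: 21+13+10+3+5+21+14 = 87  ← best
The minimum is 87.
One optimal route: Hub → S2 → S6 → S1 → S4 → S5 → S3 → Hub (or its reverse).

Minimum total distance: 87 miles.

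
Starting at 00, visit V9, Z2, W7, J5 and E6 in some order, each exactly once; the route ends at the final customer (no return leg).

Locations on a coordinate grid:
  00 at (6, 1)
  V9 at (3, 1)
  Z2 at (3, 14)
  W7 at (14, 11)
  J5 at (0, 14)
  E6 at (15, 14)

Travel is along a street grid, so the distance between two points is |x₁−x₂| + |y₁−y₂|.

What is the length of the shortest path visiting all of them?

There are 5! = 120 possible orderings.
00 - V9 - Z2 - W7 - J5 - E6: 3+13+14+17+15 = 62
00 - V9 - Z2 - W7 - E6 - J5: 3+13+14+4+15 = 49
00 - V9 - Z2 - J5 - W7 - E6: 3+13+3+17+4 = 40
00 - V9 - Z2 - J5 - E6 - W7: 3+13+3+15+4 = 38
00 - V9 - Z2 - E6 - W7 - J5: 3+13+12+4+17 = 49
00 - V9 - Z2 - E6 - J5 - W7: 3+13+12+15+17 = 60
00 - V9 - W7 - Z2 - J5 - E6: 3+21+14+3+15 = 56
00 - V9 - W7 - Z2 - E6 - J5: 3+21+14+12+15 = 65
00 - V9 - W7 - J5 - Z2 - E6: 3+21+17+3+12 = 56
00 - V9 - W7 - J5 - E6 - Z2: 3+21+17+15+12 = 68
00 - V9 - W7 - E6 - Z2 - J5: 3+21+4+12+3 = 43
00 - V9 - W7 - E6 - J5 - Z2: 3+21+4+15+3 = 46
00 - V9 - J5 - Z2 - W7 - E6: 3+16+3+14+4 = 40
00 - V9 - J5 - Z2 - E6 - W7: 3+16+3+12+4 = 38
… (106 more)
The minimum is 38.
One shortest path: 00 → V9 → Z2 → J5 → E6 → W7.

Minimum one-way distance = 38.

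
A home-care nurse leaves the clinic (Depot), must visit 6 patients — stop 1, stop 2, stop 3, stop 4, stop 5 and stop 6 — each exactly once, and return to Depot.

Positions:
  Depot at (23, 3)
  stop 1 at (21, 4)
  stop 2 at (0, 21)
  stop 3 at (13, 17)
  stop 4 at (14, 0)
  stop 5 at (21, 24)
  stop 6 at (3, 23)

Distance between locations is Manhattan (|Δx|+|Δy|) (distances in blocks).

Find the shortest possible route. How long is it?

There are 360 distinct closed tours to check (reversals are equivalent).
Depot - stop 1 - stop 2 - stop 3 - stop 4 - stop 5 - stop 6 - Depot: 3+38+17+18+31+19+40 = 166
Depot - stop 1 - stop 2 - stop 3 - stop 4 - stop 6 - stop 5 - Depot: 3+38+17+18+34+19+23 = 152
Depot - stop 1 - stop 2 - stop 3 - stop 5 - stop 4 - stop 6 - Depot: 3+38+17+15+31+34+40 = 178
Depot - stop 1 - stop 2 - stop 3 - stop 5 - stop 6 - stop 4 - Depot: 3+38+17+15+19+34+12 = 138
Depot - stop 1 - stop 2 - stop 3 - stop 6 - stop 4 - stop 5 - Depot: 3+38+17+16+34+31+23 = 162
Depot - stop 1 - stop 2 - stop 3 - stop 6 - stop 5 - stop 4 - Depot: 3+38+17+16+19+31+12 = 136
Depot - stop 1 - stop 2 - stop 4 - stop 3 - stop 5 - stop 6 - Depot: 3+38+35+18+15+19+40 = 168
Depot - stop 1 - stop 2 - stop 4 - stop 3 - stop 6 - stop 5 - Depot: 3+38+35+18+16+19+23 = 152
… (352 more)
Depot - stop 1 - stop 5 - stop 6 - stop 2 - stop 3 - stop 4 - Depot: 3+20+19+5+17+18+12 = 94  ← best
The minimum is 94.
One optimal route: Depot → stop 1 → stop 5 → stop 6 → stop 2 → stop 3 → stop 4 → Depot (or its reverse).

Minimum total distance: 94 blocks.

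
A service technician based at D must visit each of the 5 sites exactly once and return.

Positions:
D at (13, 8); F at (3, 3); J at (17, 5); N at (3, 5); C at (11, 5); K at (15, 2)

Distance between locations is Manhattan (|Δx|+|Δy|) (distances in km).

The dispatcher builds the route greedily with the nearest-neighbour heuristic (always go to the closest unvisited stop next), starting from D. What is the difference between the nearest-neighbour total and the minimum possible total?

From D: C=5, J=7, K=8, N=13, F=15 → choose C (5).
From C: J=6, K=7, N=8, F=10 → choose J (6).
From J: K=5, N=14, F=16 → choose K (5).
From K: F=13, N=15 → choose F (13).
From F: N=2 → choose N (2).
NN route D → C → J → K → F → N → D costs 44.
Optimal: D → J → K → F → N → C → D costs 40 (by enumerating all 60 distinct tours).
Excess = 44 − 40 = 4.

Excess over optimum: 4 km.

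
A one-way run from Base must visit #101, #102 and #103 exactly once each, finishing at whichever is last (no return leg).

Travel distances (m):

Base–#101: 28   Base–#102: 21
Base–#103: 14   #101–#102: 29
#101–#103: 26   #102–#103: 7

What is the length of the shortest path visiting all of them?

Minimum one-way distance = 50 m.

There are 3! = 6 possible orderings.
Base - #101 - #102 - #103: 28+29+7 = 64
Base - #101 - #103 - #102: 28+26+7 = 61
Base - #102 - #101 - #103: 21+29+26 = 76
Base - #102 - #103 - #101: 21+7+26 = 54
Base - #103 - #101 - #102: 14+26+29 = 69
Base - #103 - #102 - #101: 14+7+29 = 50
The minimum is 50.
One shortest path: Base → #103 → #102 → #101.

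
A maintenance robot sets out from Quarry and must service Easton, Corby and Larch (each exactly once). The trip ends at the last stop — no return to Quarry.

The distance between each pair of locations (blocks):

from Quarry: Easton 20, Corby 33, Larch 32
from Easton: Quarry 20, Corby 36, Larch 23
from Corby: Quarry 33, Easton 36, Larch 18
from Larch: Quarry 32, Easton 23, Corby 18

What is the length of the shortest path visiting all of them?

There are 3! = 6 possible orderings.
Quarry - Easton - Corby - Larch: 20+36+18 = 74
Quarry - Easton - Larch - Corby: 20+23+18 = 61
Quarry - Corby - Easton - Larch: 33+36+23 = 92
Quarry - Corby - Larch - Easton: 33+18+23 = 74
Quarry - Larch - Easton - Corby: 32+23+36 = 91
Quarry - Larch - Corby - Easton: 32+18+36 = 86
The minimum is 61.
One shortest path: Quarry → Easton → Larch → Corby.

Minimum one-way distance = 61 blocks.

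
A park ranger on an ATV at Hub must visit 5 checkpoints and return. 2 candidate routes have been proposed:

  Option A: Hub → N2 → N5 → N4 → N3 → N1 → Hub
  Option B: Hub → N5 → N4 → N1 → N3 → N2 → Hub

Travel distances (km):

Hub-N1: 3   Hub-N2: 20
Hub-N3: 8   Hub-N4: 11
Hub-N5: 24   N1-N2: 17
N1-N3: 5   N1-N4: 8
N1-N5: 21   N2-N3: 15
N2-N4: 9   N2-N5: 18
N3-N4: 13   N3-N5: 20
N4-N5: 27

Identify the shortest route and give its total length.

Option A: 20 + 18 + 27 + 13 + 5 + 3 = 86
Option B: 24 + 27 + 8 + 5 + 15 + 20 = 99

Shortest is Option A, total 86 km.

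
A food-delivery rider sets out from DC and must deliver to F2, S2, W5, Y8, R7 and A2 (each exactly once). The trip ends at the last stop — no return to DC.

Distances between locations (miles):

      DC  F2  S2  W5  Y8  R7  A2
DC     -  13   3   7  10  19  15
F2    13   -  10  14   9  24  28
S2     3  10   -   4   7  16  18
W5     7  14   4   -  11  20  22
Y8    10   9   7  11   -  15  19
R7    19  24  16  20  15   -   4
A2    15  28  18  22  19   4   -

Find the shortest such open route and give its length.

49 miles — the minimum one-way total.

There are 6! = 720 possible orderings.
DC → F2 → S2 → W5 → Y8 → R7 → A2: 13+10+4+11+15+4 = 57
DC → F2 → S2 → W5 → Y8 → A2 → R7: 13+10+4+11+19+4 = 61
DC → F2 → S2 → W5 → R7 → Y8 → A2: 13+10+4+20+15+19 = 81
DC → F2 → S2 → W5 → R7 → A2 → Y8: 13+10+4+20+4+19 = 70
DC → F2 → S2 → W5 → A2 → Y8 → R7: 13+10+4+22+19+15 = 83
DC → F2 → S2 → W5 → A2 → R7 → Y8: 13+10+4+22+4+15 = 68
DC → F2 → S2 → Y8 → W5 → R7 → A2: 13+10+7+11+20+4 = 65
DC → F2 → S2 → Y8 → W5 → A2 → R7: 13+10+7+11+22+4 = 67
… (712 more)
DC → S2 → W5 → F2 → Y8 → R7 → A2: 3+4+14+9+15+4 = 49  ← best
The minimum is 49.
One shortest path: DC → S2 → W5 → F2 → Y8 → R7 → A2.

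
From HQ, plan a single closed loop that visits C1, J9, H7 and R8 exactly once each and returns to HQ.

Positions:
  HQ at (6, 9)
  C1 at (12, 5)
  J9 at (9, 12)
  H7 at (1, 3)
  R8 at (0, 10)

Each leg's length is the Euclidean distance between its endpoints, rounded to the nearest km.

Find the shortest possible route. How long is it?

HQ - C1 - J9 - H7 - R8 - HQ: 7+8+12+7+6 = 40
HQ - C1 - J9 - R8 - H7 - HQ: 7+8+9+7+8 = 39
HQ - C1 - H7 - J9 - R8 - HQ: 7+11+12+9+6 = 45
HQ - C1 - H7 - R8 - J9 - HQ: 7+11+7+9+4 = 38
HQ - C1 - R8 - J9 - H7 - HQ: 7+13+9+12+8 = 49
HQ - C1 - R8 - H7 - J9 - HQ: 7+13+7+12+4 = 43
HQ - J9 - C1 - H7 - R8 - HQ: 4+8+11+7+6 = 36
HQ - J9 - C1 - R8 - H7 - HQ: 4+8+13+7+8 = 40
HQ - J9 - H7 - C1 - R8 - HQ: 4+12+11+13+6 = 46
HQ - J9 - R8 - C1 - H7 - HQ: 4+9+13+11+8 = 45
HQ - H7 - C1 - J9 - R8 - HQ: 8+11+8+9+6 = 42
HQ - H7 - J9 - C1 - R8 - HQ: 8+12+8+13+6 = 47
The minimum is 36.
One optimal route: HQ → J9 → C1 → H7 → R8 → HQ (or its reverse).

Shortest round trip = 36 km.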